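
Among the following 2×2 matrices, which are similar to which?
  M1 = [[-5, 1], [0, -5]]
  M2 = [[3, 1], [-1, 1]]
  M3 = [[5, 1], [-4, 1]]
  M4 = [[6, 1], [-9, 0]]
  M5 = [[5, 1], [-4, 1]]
3 classes: {M1}, {M2}, {M3, M4, M5}

Characteristic polynomials: χ_{M1} = (x + 5)^2, χ_{M2} = (x - 2)^2, χ_{M3} = (x - 3)^2, χ_{M4} = (x - 3)^2, χ_{M5} = (x - 3)^2.

{M1}: invariant factors (x + 5)^2.

{M2}: invariant factors (x - 2)^2.

{M3, M4, M5}: invariant factors (x - 3)^2.

Matrices are similar if and only if their invariant-factor lists agree; the partition into similarity classes is {M1}, {M2}, {M3, M4, M5}.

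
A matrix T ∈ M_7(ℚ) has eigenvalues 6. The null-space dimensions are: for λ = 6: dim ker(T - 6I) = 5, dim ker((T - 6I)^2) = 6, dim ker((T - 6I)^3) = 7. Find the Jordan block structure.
Jordan blocks: (6, 3), (6, 1), (6, 1), (6, 1), (6, 1)

λ = 6: successive nullity increments [5, 1, 1] count blocks of size ≥ k; block sizes are [3, 1, 1, 1, 1].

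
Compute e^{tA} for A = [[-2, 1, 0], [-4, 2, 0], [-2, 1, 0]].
A has Jordan form J = [[0, 1, 0], [0, 0, 0], [0, 0, 0]] with A = PJP^{-1}, so e^{tA} = P e^{tJ} P^{-1}.

For a Jordan block J_k(λ), e^{tJ_k(λ)} = e^{λt} · (I + tN + t^2 N^2/2! + ... + t^{k-1} N^{k-1}/(k-1)!) where N is the nilpotent superdiagonal part.

Assembling the blocks and conjugating back gives the entries of e^{tA} as shown above.

e^{tA} = [[1 - 2*t, t, 0], [-4*t, 2*t + 1, 0], [-2*t, t, 1]]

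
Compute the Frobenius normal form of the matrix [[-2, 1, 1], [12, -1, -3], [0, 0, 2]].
The invariant factors of A (the non-unit diagonal entries of the Smith normal form of xI - A over ℚ[x]) are x - 2, (x - 2)(x + 5), each dividing the next. The characteristic polynomial is their product, (x - 2)^2(x + 5).

The rational canonical form is the block-diagonal matrix of companion matrices C(f_i):
R = [[2, 0, 0], [0, 0, 10], [0, 1, -3]].

R = [[2, 0, 0], [0, 0, 10], [0, 1, -3]]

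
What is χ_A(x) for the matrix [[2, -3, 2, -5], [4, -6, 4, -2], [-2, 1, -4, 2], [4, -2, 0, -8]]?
χ_A(x) = (x + 4)^4

xI - A = [[x - 2, 3, -2, 5], [-4, x + 6, -4, 2], [2, -1, x + 4, -2], [-4, 2, 0, x + 8]].

Expanding det(xI - A) along the first row:
det(xI - A) = + (x - 2)·det([[x + 6, -4, 2], [-1, x + 4, -2], [2, 0, x + 8]]) - (3)·det([[-4, -4, 2], [2, x + 4, -2], [-4, 0, x + 8]]) + (-2)·det([[-4, x + 6, 2], [2, -1, -2], [-4, 2, x + 8]]) - (5)·det([[-4, x + 6, -4], [2, -1, x + 4], [-4, 2, 0]]).

Evaluating gives χ_A(x) = x^4 + 16x^3 + 96x^2 + 256x + 256 = (x + 4)^4.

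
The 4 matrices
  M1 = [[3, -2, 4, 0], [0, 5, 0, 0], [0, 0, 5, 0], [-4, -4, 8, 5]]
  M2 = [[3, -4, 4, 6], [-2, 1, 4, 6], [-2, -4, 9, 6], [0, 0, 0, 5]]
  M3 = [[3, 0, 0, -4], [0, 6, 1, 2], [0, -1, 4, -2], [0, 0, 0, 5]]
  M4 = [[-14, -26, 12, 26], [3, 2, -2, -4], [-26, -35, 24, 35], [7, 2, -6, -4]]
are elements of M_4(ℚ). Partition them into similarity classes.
3 classes: {M1, M2}, {M3}, {M4}

Characteristic polynomials: χ_{M1} = (x - 5)^3(x - 3), χ_{M2} = (x - 5)^3(x - 3), χ_{M3} = (x - 5)^3(x - 3), χ_{M4} = (x - 6)^2(x + 2)^2.

{M1, M2}: invariant factors x - 5, x - 5, (x - 5)(x - 3).

{M3}: invariant factors x - 5, (x - 5)^2(x - 3).

{M4}: invariant factors (x - 6)^2(x + 2)^2.

Matrices are similar if and only if their invariant-factor lists agree; the partition into similarity classes is {M1, M2}, {M3}, {M4}.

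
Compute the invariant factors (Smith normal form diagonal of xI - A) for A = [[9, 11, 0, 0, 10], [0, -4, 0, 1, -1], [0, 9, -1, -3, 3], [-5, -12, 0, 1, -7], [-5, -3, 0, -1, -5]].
x + 1, (x - 4)(x + 1)^3

The Jordan structure of A has elementary divisors (x + 1)^3, (x + 1), (x - 4). Arranging the block sizes at each eigenvalue in decreasing order and taking row products gives the invariant factors.

Invariant factors (smallest first, each dividing the next): x + 1, (x - 4)(x + 1)^3.

Check: the last factor (x - 4)(x + 1)^3 is the minimal polynomial, and the product (x - 4)(x + 1)^4 is the characteristic polynomial.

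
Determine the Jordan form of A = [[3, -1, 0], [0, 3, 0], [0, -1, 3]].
The characteristic polynomial is det(xI - A) = (x - 3)^3, so the eigenvalues are 3 (algebraic multiplicity 3).

For λ = 3: rank(A - 3I) = 1, rank((A - 3I)^2) = 0. The eigenspace has dimension 3 - 1 = 2, so there are 2 Jordan blocks; the rank sequence gives block sizes [2, 1].

Assembling the blocks gives the Jordan form J above.

J = [[3, 1, 0], [0, 3, 0], [0, 0, 3]]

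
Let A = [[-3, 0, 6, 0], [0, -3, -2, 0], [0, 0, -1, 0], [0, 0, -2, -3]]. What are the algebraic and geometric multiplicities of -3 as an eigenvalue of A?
algebraic multiplicity 3, geometric multiplicity 3

The characteristic polynomial is (x + 1)(x + 3)^3, so the factor x + 3 appears with exponent 3: the algebraic multiplicity is 3.

rank(A + 3I) = 1, so the eigenspace has dimension 4 - 1 = 3: the geometric multiplicity is 3.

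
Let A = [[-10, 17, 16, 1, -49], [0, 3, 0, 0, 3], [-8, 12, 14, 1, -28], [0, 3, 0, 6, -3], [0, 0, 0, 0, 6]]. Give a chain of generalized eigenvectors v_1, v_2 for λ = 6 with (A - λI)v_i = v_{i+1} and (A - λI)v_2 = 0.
We seek v_1 ∈ ker((A - 6I)^2) \ ker(A - 6I), then set v_{i+1} = (A - 6I) v_i.

One such chain is v_1 = [[0, 0, 0, 1, 0]]^T, v_2 = [[1, 0, 1, 0, 0]]^T. Check: (A - 6I) v_2 = [[0, 0, 0, 0, 0]]^T = 0.

v_1 = [[0, 0, 0, 1, 0]]^T, v_2 = [[1, 0, 1, 0, 0]]^T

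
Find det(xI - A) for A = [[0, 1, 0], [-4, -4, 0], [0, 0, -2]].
χ_A(x) = (x + 2)^3

xI - A = [[x, -1, 0], [4, x + 4, 0], [0, 0, x + 2]].

Expanding det(xI - A) along the first row:
det(xI - A) = + (x)·det([[x + 4, 0], [0, x + 2]]) - (-1)·det([[4, 0], [0, x + 2]]) + (0)·det([[4, x + 4], [0, 0]]).

Evaluating gives χ_A(x) = x^3 + 6x^2 + 12x + 8 = (x + 2)^3.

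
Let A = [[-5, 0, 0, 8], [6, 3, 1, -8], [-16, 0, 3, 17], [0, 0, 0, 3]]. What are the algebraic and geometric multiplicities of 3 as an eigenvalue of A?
The characteristic polynomial is (x - 3)^3(x + 5), so the factor x - 3 appears with exponent 3: the algebraic multiplicity is 3.

rank(A - 3I) = 3, so the eigenspace has dimension 4 - 3 = 1: the geometric multiplicity is 1.

Since 1 < 3, A is not diagonalizable.

algebraic multiplicity 3, geometric multiplicity 1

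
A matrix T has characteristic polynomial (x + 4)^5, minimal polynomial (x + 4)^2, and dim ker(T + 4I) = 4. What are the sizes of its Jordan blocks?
λ = -4: algebraic multiplicity 5 (exponent in χ_T), largest block size 2 (exponent in m_T), 4 blocks (geometric multiplicity). These force block sizes [2, 1, 1, 1].

Jordan blocks: (-4, 2), (-4, 1), (-4, 1), (-4, 1)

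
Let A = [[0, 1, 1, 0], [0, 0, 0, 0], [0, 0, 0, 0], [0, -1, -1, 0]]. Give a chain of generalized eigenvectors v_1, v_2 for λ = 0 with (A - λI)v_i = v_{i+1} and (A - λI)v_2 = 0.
v_1 = [[-2, -1, 2, 0]]^T, v_2 = [[1, 0, 0, -1]]^T

We seek v_1 ∈ ker(A^2) \ ker(A), then set v_{i+1} = A v_i.

One such chain is v_1 = [[-2, -1, 2, 0]]^T, v_2 = [[1, 0, 0, -1]]^T. Check: A v_2 = [[0, 0, 0, 0]]^T = 0.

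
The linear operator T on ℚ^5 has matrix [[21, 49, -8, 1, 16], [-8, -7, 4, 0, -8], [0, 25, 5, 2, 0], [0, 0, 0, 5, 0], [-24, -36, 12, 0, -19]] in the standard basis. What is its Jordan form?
The characteristic polynomial is det(xI - A) = (x - 5)^3(x + 5)^2, so the eigenvalues are -5 (algebraic multiplicity 2), 5 (algebraic multiplicity 3).

For λ = -5: rank(A + 5I) = 4, rank((A + 5I)^2) = 3. The eigenspace has dimension 5 - 4 = 1, so there is 1 Jordan block; the rank sequence gives block sizes [2].

For λ = 5: rank(A - 5I) = 3, rank((A - 5I)^2) = 2. The eigenspace has dimension 5 - 3 = 2, so there are 2 Jordan blocks; the rank sequence gives block sizes [2, 1].

Assembling the blocks gives the Jordan form J above.

J = [[-5, 1, 0, 0, 0], [0, -5, 0, 0, 0], [0, 0, 5, 1, 0], [0, 0, 0, 5, 0], [0, 0, 0, 0, 5]]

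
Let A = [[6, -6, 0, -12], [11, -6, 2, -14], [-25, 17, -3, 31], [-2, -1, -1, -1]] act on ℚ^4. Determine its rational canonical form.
R = [[0, 6, 0, 0], [1, -2, 0, 0], [0, 0, 0, 6], [0, 0, 1, -2]]

The invariant factors of A (the non-unit diagonal entries of the Smith normal form of xI - A over ℚ[x]) are x^2 + 2x - 6, x^2 + 2x - 6, each dividing the next. The characteristic polynomial is their product, (x^2 + 2x - 6)^2.

The rational canonical form is the block-diagonal matrix of companion matrices C(f_i):
R = [[0, 6, 0, 0], [1, -2, 0, 0], [0, 0, 0, 6], [0, 0, 1, -2]].

Note the characteristic polynomial does not split into linear factors over ℚ, so A has no Jordan form over ℚ; the rational canonical form exists over any field.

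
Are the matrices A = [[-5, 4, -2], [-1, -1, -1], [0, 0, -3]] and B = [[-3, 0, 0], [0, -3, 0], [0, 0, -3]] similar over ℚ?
No.

Both have characteristic polynomial (x + 3)^3, but the minimal polynomial of A is (x + 3)^2 while the minimal polynomial of B is x + 3. The minimal polynomial is a similarity invariant, so A and B are not similar.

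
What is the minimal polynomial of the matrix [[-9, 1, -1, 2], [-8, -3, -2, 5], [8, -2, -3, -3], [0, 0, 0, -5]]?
m_A(x) = (x + 5)^2

The characteristic polynomial factors as (x + 5)^4. The minimal polynomial is ∏(x - λ)^{k_λ} where k_λ is the size of the largest Jordan block at λ.

For λ = -5: rank(A + 5I) = 2, and the largest Jordan block has size 2 (the smallest k with rank((A + 5I)^k) = rank((A + 5I)^(k+1))).

So m_A(x) = (x + 5)^2.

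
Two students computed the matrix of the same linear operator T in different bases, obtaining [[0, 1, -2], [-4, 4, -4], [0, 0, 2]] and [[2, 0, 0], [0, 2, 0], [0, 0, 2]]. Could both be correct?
No.

Both have characteristic polynomial (x - 2)^3, but the minimal polynomial of A is (x - 2)^2 while the minimal polynomial of B is x - 2. The minimal polynomial is a similarity invariant, so A and B are not similar.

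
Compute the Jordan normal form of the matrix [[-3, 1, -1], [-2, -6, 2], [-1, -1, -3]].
J = [[-4, 1, 0], [0, -4, 0], [0, 0, -4]]

The characteristic polynomial is det(xI - A) = (x + 4)^3, so the eigenvalues are -4 (algebraic multiplicity 3).

For λ = -4: rank(A + 4I) = 1, rank((A + 4I)^2) = 0. The eigenspace has dimension 3 - 1 = 2, so there are 2 Jordan blocks; the rank sequence gives block sizes [2, 1].

Assembling the blocks gives the Jordan form J above.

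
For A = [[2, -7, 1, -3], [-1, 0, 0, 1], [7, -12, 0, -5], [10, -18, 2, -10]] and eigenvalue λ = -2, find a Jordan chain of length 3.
We seek v_1 ∈ ker((A + 2I)^3) \ ker((A + 2I)^2), then set v_{i+1} = (A + 2I) v_i.

One such chain is v_1 = [[1, 0, 1, 2]]^T, v_2 = [[-1, 1, -1, -4]]^T, v_3 = [[0, -1, -1, 2]]^T. Check: (A + 2I) v_3 = [[0, 0, 0, 0]]^T = 0.

v_1 = [[1, 0, 1, 2]]^T, v_2 = [[-1, 1, -1, -4]]^T, v_3 = [[0, -1, -1, 2]]^T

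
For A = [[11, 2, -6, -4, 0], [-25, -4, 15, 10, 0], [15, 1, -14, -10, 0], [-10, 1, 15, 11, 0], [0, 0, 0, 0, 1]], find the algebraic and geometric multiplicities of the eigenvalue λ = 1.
The characteristic polynomial is (x - 1)^5, so the factor x - 1 appears with exponent 5: the algebraic multiplicity is 5.

rank(A - I) = 2, so the eigenspace has dimension 5 - 2 = 3: the geometric multiplicity is 3.

Since 3 < 5, A is not diagonalizable.

algebraic multiplicity 5, geometric multiplicity 3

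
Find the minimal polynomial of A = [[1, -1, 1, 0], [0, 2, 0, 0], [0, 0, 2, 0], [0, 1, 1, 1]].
m_A(x) = (x - 2)(x - 1)

The characteristic polynomial factors as (x - 2)^2(x - 1)^2. The minimal polynomial is ∏(x - λ)^{k_λ} where k_λ is the size of the largest Jordan block at λ.

For λ = 1: rank(A - I) = 2, and the largest Jordan block has size 1 (the smallest k with rank((A - I)^k) = rank((A - I)^(k+1))).
For λ = 2: rank(A - 2I) = 2, and the largest Jordan block has size 1 (the smallest k with rank((A - 2I)^k) = rank((A - 2I)^(k+1))).

So m_A(x) = (x - 2)(x - 1).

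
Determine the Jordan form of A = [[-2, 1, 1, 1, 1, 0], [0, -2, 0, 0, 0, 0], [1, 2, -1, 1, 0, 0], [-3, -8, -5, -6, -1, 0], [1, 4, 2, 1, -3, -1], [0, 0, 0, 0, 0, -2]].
J = [[-3, 1, 0, 0, 0, 0], [0, -3, 0, 0, 0, 0], [0, 0, -3, 1, 0, 0], [0, 0, 0, -3, 0, 0], [0, 0, 0, 0, -2, 0], [0, 0, 0, 0, 0, -2]]

The characteristic polynomial is det(xI - A) = (x + 2)^2(x + 3)^4, so the eigenvalues are -3 (algebraic multiplicity 4), -2 (algebraic multiplicity 2).

For λ = -3: rank(A + 3I) = 4, rank((A + 3I)^2) = 2. The eigenspace has dimension 6 - 4 = 2, so there are 2 Jordan blocks; the rank sequence gives block sizes [2, 2].

For λ = -2: rank(A + 2I) = 4. The eigenspace has dimension 6 - 4 = 2, so there are 2 Jordan blocks; the rank sequence gives block sizes [1, 1].

Assembling the blocks gives the Jordan form J above.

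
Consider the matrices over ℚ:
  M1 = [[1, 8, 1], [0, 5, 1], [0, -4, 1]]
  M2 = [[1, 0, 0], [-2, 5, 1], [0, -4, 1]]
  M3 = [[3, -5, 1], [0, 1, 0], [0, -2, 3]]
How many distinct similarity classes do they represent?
1 class: {M1, M2, M3}

Characteristic polynomials: χ_{M1} = (x - 3)^2(x - 1), χ_{M2} = (x - 3)^2(x - 1), χ_{M3} = (x - 3)^2(x - 1).

{M1, M2, M3}: invariant factors (x - 3)^2(x - 1).

Matrices are similar if and only if their invariant-factor lists agree; the partition into similarity classes is {M1, M2, M3}.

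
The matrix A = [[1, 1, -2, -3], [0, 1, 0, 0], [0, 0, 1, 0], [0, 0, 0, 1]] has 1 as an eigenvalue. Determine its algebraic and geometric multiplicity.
algebraic multiplicity 4, geometric multiplicity 3

The characteristic polynomial is (x - 1)^4, so the factor x - 1 appears with exponent 4: the algebraic multiplicity is 4.

rank(A - I) = 1, so the eigenspace has dimension 4 - 1 = 3: the geometric multiplicity is 3.

Since 3 < 4, A is not diagonalizable.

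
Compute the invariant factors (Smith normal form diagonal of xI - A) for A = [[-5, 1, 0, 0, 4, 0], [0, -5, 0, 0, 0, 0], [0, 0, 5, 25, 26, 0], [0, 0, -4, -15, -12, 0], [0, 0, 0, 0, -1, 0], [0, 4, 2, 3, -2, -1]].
(x + 1)(x + 5)^2, (x + 1)(x + 5)^2

The Jordan structure of A has elementary divisors (x + 5)^2, (x + 5)^2, (x + 1), (x + 1). Arranging the block sizes at each eigenvalue in decreasing order and taking row products gives the invariant factors.

Invariant factors (smallest first, each dividing the next): (x + 1)(x + 5)^2, (x + 1)(x + 5)^2.

Check: the last factor (x + 1)(x + 5)^2 is the minimal polynomial, and the product (x + 1)^2(x + 5)^4 is the characteristic polynomial.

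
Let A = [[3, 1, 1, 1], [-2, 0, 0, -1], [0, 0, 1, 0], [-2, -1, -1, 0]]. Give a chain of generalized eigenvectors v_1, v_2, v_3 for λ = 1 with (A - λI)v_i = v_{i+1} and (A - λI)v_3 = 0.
We seek v_1 ∈ ker((A - I)^3) \ ker((A - I)^2), then set v_{i+1} = (A - I) v_i.

One such chain is v_1 = [[0, 0, 1, -1]]^T, v_2 = [[0, 1, 0, 0]]^T, v_3 = [[1, -1, 0, -1]]^T. Check: (A - I) v_3 = [[0, 0, 0, 0]]^T = 0.

v_1 = [[0, 0, 1, -1]]^T, v_2 = [[0, 1, 0, 0]]^T, v_3 = [[1, -1, 0, -1]]^T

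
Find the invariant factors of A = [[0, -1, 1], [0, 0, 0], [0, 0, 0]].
x, x^2

The Jordan structure of A has elementary divisors x^2, x. Arranging the block sizes at each eigenvalue in decreasing order and taking row products gives the invariant factors.

Invariant factors (smallest first, each dividing the next): x, x^2.

Check: the last factor x^2 is the minimal polynomial, and the product x^3 is the characteristic polynomial.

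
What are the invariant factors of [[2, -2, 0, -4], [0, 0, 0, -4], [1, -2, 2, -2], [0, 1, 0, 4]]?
The Jordan structure of A has elementary divisors (x - 2)^2, (x - 2)^2. Arranging the block sizes at each eigenvalue in decreasing order and taking row products gives the invariant factors.

Invariant factors (smallest first, each dividing the next): (x - 2)^2, (x - 2)^2.

Check: the last factor (x - 2)^2 is the minimal polynomial, and the product (x - 2)^4 is the characteristic polynomial.

(x - 2)^2, (x - 2)^2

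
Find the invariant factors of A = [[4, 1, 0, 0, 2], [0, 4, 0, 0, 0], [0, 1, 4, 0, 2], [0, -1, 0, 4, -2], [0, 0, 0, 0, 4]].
x - 4, x - 4, x - 4, (x - 4)^2

The Jordan structure of A has elementary divisors (x - 4)^2, (x - 4), (x - 4), (x - 4). Arranging the block sizes at each eigenvalue in decreasing order and taking row products gives the invariant factors.

Invariant factors (smallest first, each dividing the next): x - 4, x - 4, x - 4, (x - 4)^2.

Check: the last factor (x - 4)^2 is the minimal polynomial, and the product (x - 4)^5 is the characteristic polynomial.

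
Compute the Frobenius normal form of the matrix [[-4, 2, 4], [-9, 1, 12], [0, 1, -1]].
The invariant factors of A (the non-unit diagonal entries of the Smith normal form of xI - A over ℚ[x]) are (x + 1)^2(x + 2), each dividing the next. The characteristic polynomial is their product, (x + 1)^2(x + 2).

The rational canonical form is the block-diagonal matrix of companion matrices C(f_i):
R = [[0, 0, -2], [1, 0, -5], [0, 1, -4]].

R = [[0, 0, -2], [1, 0, -5], [0, 1, -4]]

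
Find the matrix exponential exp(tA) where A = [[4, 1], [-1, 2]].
e^{tA} = [[(t + 1)*e^{3*t}, t*e^{3*t}], [-t*e^{3*t}, (1 - t)*e^{3*t}]]

A has Jordan form J = [[3, 1], [0, 3]] with A = PJP^{-1}, so e^{tA} = P e^{tJ} P^{-1}.

For a Jordan block J_k(λ), e^{tJ_k(λ)} = e^{λt} · (I + tN + t^2 N^2/2! + ... + t^{k-1} N^{k-1}/(k-1)!) where N is the nilpotent superdiagonal part.

Assembling the blocks and conjugating back gives the entries of e^{tA} as shown above.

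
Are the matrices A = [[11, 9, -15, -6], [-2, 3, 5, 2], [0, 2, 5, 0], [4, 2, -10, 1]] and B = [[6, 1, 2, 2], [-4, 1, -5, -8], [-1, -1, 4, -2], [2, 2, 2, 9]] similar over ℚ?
Two matrices over a field are similar if and only if they have the same invariant factors.

Both A and B have characteristic polynomial (x - 5)^4 and minimal polynomial (x - 5)^3. Computing further, both have invariant factors x - 5, (x - 5)^3. Hence A and B are similar.

Yes.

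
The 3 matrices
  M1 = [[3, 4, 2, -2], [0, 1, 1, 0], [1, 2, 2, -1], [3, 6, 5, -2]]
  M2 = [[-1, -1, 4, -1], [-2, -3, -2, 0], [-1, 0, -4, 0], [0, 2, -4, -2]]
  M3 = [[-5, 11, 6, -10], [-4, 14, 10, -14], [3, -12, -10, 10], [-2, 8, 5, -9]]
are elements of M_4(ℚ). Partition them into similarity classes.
2 classes: {M1}, {M2, M3}

Characteristic polynomials: χ_{M1} = (x - 1)^4, χ_{M2} = (x + 2)^2(x + 3)^2, χ_{M3} = (x + 2)^2(x + 3)^2.

{M1}: invariant factors x - 1, (x - 1)^3.

{M2, M3}: invariant factors (x + 2)^2(x + 3)^2.

Matrices are similar if and only if their invariant-factor lists agree; the partition into similarity classes is {M1}, {M2, M3}.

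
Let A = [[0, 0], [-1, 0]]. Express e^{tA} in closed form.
A has Jordan form J = [[0, 1], [0, 0]] with A = PJP^{-1}, so e^{tA} = P e^{tJ} P^{-1}.

For a Jordan block J_k(λ), e^{tJ_k(λ)} = e^{λt} · (I + tN + t^2 N^2/2! + ... + t^{k-1} N^{k-1}/(k-1)!) where N is the nilpotent superdiagonal part.

Assembling the blocks and conjugating back gives the entries of e^{tA} as shown above.

e^{tA} = [[1, 0], [-t, 1]]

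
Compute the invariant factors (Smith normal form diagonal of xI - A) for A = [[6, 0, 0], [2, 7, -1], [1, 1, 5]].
(x - 6)^3

The Jordan structure of A has elementary divisors (x - 6)^3. Arranging the block sizes at each eigenvalue in decreasing order and taking row products gives the invariant factors.

Invariant factors (smallest first, each dividing the next): (x - 6)^3.

Check: the last factor (x - 6)^3 is the minimal polynomial, and the product (x - 6)^3 is the characteristic polynomial.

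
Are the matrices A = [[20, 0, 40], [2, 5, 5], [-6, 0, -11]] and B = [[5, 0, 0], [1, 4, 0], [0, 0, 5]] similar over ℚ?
No.

Both have characteristic polynomial (x - 5)^2(x - 4), but the minimal polynomial of A is (x - 5)^2(x - 4) while the minimal polynomial of B is (x - 5)(x - 4). The minimal polynomial is a similarity invariant, so A and B are not similar.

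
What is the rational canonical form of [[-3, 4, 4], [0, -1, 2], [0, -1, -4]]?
R = [[-3, 0, 0], [0, 0, -6], [0, 1, -5]]

The invariant factors of A (the non-unit diagonal entries of the Smith normal form of xI - A over ℚ[x]) are x + 3, (x + 2)(x + 3), each dividing the next. The characteristic polynomial is their product, (x + 2)(x + 3)^2.

The rational canonical form is the block-diagonal matrix of companion matrices C(f_i):
R = [[-3, 0, 0], [0, 0, -6], [0, 1, -5]].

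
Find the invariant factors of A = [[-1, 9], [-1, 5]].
The Jordan structure of A has elementary divisors (x - 2)^2. Arranging the block sizes at each eigenvalue in decreasing order and taking row products gives the invariant factors.

Invariant factors (smallest first, each dividing the next): (x - 2)^2.

Check: the last factor (x - 2)^2 is the minimal polynomial, and the product (x - 2)^2 is the characteristic polynomial.

(x - 2)^2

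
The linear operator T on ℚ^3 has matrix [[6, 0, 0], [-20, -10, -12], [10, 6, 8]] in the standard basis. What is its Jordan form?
The characteristic polynomial is det(xI - A) = (x - 6)(x - 2)(x + 4), so the eigenvalues are -4 (algebraic multiplicity 1), 2 (algebraic multiplicity 1), 6 (algebraic multiplicity 1).

For λ = -4: algebraic multiplicity 1 gives one 1×1 block.

For λ = 2: algebraic multiplicity 1 gives one 1×1 block.

For λ = 6: algebraic multiplicity 1 gives one 1×1 block.

Assembling the blocks gives the Jordan form J above.

J = [[-4, 0, 0], [0, 2, 0], [0, 0, 6]]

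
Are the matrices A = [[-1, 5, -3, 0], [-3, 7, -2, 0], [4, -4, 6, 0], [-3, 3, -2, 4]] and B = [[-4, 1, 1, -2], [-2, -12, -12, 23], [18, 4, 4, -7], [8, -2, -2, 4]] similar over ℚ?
No.

trace(A) = 16 but trace(B) = -8. The trace is a similarity invariant, so A and B are not similar.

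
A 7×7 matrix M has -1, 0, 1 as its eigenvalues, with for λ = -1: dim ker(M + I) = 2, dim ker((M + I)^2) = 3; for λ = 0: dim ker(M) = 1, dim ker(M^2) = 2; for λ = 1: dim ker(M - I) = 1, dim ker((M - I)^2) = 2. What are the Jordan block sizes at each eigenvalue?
Jordan blocks: (-1, 2), (-1, 1), (0, 2), (1, 2)

λ = -1: successive nullity increments [2, 1] count blocks of size ≥ k; block sizes are [2, 1].
λ = 0: successive nullity increments [1, 1] count blocks of size ≥ k; block sizes are [2].
λ = 1: successive nullity increments [1, 1] count blocks of size ≥ k; block sizes are [2].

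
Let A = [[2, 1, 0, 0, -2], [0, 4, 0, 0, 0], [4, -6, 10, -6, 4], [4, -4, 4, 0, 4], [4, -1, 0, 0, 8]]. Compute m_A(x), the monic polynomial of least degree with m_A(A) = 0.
The characteristic polynomial factors as (x - 6)^2(x - 4)^3. The minimal polynomial is ∏(x - λ)^{k_λ} where k_λ is the size of the largest Jordan block at λ.

For λ = 4: rank(A - 4I) = 3, and the largest Jordan block has size 2 (the smallest k with rank((A - 4I)^k) = rank((A - 4I)^(k+1))).
For λ = 6: rank(A - 6I) = 3, and the largest Jordan block has size 1 (the smallest k with rank((A - 6I)^k) = rank((A - 6I)^(k+1))).

So m_A(x) = (x - 6)(x - 4)^2.

m_A(x) = (x - 6)(x - 4)^2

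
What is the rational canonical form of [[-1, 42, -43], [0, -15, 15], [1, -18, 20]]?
The invariant factors of A (the non-unit diagonal entries of the Smith normal form of xI - A over ℚ[x]) are (x - 3)(x^2 - x + 5), each dividing the next. The characteristic polynomial is their product, (x - 3)(x^2 - x + 5).

The rational canonical form is the block-diagonal matrix of companion matrices C(f_i):
R = [[0, 0, 15], [1, 0, -8], [0, 1, 4]].

Note the characteristic polynomial does not split into linear factors over ℚ, so A has no Jordan form over ℚ; the rational canonical form exists over any field.

R = [[0, 0, 15], [1, 0, -8], [0, 1, 4]]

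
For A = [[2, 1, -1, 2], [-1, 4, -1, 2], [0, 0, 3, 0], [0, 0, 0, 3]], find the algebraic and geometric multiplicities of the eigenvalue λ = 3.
The characteristic polynomial is (x - 3)^4, so the factor x - 3 appears with exponent 4: the algebraic multiplicity is 4.

rank(A - 3I) = 1, so the eigenspace has dimension 4 - 1 = 3: the geometric multiplicity is 3.

Since 3 < 4, A is not diagonalizable.

algebraic multiplicity 4, geometric multiplicity 3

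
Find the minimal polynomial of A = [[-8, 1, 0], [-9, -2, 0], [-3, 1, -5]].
The characteristic polynomial factors as (x + 5)^3. The minimal polynomial is ∏(x - λ)^{k_λ} where k_λ is the size of the largest Jordan block at λ.

For λ = -5: rank(A + 5I) = 1, and the largest Jordan block has size 2 (the smallest k with rank((A + 5I)^k) = rank((A + 5I)^(k+1))).

So m_A(x) = (x + 5)^2.

m_A(x) = (x + 5)^2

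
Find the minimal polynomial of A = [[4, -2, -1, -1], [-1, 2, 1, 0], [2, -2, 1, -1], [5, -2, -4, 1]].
m_A(x) = (x - 2)^3

The characteristic polynomial factors as (x - 2)^4. The minimal polynomial is ∏(x - λ)^{k_λ} where k_λ is the size of the largest Jordan block at λ.

For λ = 2: rank(A - 2I) = 2, and the largest Jordan block has size 3 (the smallest k with rank((A - 2I)^k) = rank((A - 2I)^(k+1))).

So m_A(x) = (x - 2)^3.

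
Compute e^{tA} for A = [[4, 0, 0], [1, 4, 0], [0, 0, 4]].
e^{tA} = [[e^{4*t}, 0, 0], [t*e^{4*t}, e^{4*t}, 0], [0, 0, e^{4*t}]]

A has Jordan form J = [[4, 1, 0], [0, 4, 0], [0, 0, 4]] with A = PJP^{-1}, so e^{tA} = P e^{tJ} P^{-1}.

For a Jordan block J_k(λ), e^{tJ_k(λ)} = e^{λt} · (I + tN + t^2 N^2/2! + ... + t^{k-1} N^{k-1}/(k-1)!) where N is the nilpotent superdiagonal part.

Assembling the blocks and conjugating back gives the entries of e^{tA} as shown above.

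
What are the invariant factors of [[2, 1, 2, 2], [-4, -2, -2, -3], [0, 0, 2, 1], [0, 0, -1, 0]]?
The Jordan structure of A has elementary divisors x^2, (x - 1)^2. Arranging the block sizes at each eigenvalue in decreasing order and taking row products gives the invariant factors.

Invariant factors (smallest first, each dividing the next): x^2(x - 1)^2.

Check: the last factor x^2(x - 1)^2 is the minimal polynomial, and the product x^2(x - 1)^2 is the characteristic polynomial.

x^2(x - 1)^2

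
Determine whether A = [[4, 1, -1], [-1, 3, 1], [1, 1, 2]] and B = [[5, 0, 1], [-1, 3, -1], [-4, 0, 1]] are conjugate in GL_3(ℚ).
Two matrices over a field are similar if and only if they have the same invariant factors.

Both A and B have characteristic polynomial (x - 3)^3 and minimal polynomial (x - 3)^3. Computing further, both have invariant factors (x - 3)^3. Hence A and B are similar.

Yes.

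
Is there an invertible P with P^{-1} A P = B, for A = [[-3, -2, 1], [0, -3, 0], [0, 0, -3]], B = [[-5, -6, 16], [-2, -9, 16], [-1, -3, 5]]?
Yes.

Two matrices over a field are similar if and only if they have the same invariant factors.

Both A and B have characteristic polynomial (x + 3)^3 and minimal polynomial (x + 3)^2. Computing further, both have invariant factors x + 3, (x + 3)^2. Hence A and B are similar.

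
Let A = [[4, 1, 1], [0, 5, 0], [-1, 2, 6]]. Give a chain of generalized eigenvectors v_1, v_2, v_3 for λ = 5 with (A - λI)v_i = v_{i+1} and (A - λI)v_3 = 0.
v_1 = [[-1, 1, -1]]^T, v_2 = [[1, 0, 2]]^T, v_3 = [[1, 0, 1]]^T

We seek v_1 ∈ ker((A - 5I)^3) \ ker((A - 5I)^2), then set v_{i+1} = (A - 5I) v_i.

One such chain is v_1 = [[-1, 1, -1]]^T, v_2 = [[1, 0, 2]]^T, v_3 = [[1, 0, 1]]^T. Check: (A - 5I) v_3 = [[0, 0, 0]]^T = 0.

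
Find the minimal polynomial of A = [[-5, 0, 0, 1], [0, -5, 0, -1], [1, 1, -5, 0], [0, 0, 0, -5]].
The characteristic polynomial factors as (x + 5)^4. The minimal polynomial is ∏(x - λ)^{k_λ} where k_λ is the size of the largest Jordan block at λ.

For λ = -5: rank(A + 5I) = 2, and the largest Jordan block has size 2 (the smallest k with rank((A + 5I)^k) = rank((A + 5I)^(k+1))).

So m_A(x) = (x + 5)^2.

m_A(x) = (x + 5)^2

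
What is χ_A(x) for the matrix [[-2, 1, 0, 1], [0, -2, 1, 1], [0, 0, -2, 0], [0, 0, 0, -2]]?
χ_A(x) = (x + 2)^4

xI - A = [[x + 2, -1, 0, -1], [0, x + 2, -1, -1], [0, 0, x + 2, 0], [0, 0, 0, x + 2]].

Expanding det(xI - A) along the first row:
det(xI - A) = + (x + 2)·det([[x + 2, -1, -1], [0, x + 2, 0], [0, 0, x + 2]]) - (-1)·det([[0, -1, -1], [0, x + 2, 0], [0, 0, x + 2]]) + (0)·det([[0, x + 2, -1], [0, 0, 0], [0, 0, x + 2]]) - (-1)·det([[0, x + 2, -1], [0, 0, x + 2], [0, 0, 0]]).

Evaluating gives χ_A(x) = x^4 + 8x^3 + 24x^2 + 32x + 16 = (x + 2)^4.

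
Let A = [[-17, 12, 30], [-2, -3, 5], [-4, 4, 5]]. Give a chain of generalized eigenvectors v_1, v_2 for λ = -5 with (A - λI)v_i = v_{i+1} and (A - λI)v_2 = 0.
v_1 = [[-3, 0, -1]]^T, v_2 = [[6, 1, 2]]^T

We seek v_1 ∈ ker((A + 5I)^2) \ ker(A + 5I), then set v_{i+1} = (A + 5I) v_i.

One such chain is v_1 = [[-3, 0, -1]]^T, v_2 = [[6, 1, 2]]^T. Check: (A + 5I) v_2 = [[0, 0, 0]]^T = 0.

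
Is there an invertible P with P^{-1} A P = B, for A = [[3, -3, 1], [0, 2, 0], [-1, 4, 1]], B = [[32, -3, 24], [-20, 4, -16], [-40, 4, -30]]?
Both have characteristic polynomial (x - 2)^3, but the minimal polynomial of A is (x - 2)^3 while the minimal polynomial of B is (x - 2)^2. The minimal polynomial is a similarity invariant, so A and B are not similar.

No.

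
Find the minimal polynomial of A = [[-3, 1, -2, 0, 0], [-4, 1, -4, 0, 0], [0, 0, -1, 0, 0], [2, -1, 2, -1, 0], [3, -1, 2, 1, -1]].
The characteristic polynomial factors as (x + 1)^5. The minimal polynomial is ∏(x - λ)^{k_λ} where k_λ is the size of the largest Jordan block at λ.

For λ = -1: rank(A + I) = 2, and the largest Jordan block has size 2 (the smallest k with rank((A + I)^k) = rank((A + I)^(k+1))).

So m_A(x) = (x + 1)^2.

m_A(x) = (x + 1)^2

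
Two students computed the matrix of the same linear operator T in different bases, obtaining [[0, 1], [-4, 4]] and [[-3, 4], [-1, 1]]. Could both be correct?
trace(A) = 4 but trace(B) = -2. The trace is a similarity invariant, so A and B are not similar.

No.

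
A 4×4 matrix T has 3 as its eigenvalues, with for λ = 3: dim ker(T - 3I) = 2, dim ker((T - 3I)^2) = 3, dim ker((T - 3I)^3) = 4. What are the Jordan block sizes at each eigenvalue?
λ = 3: successive nullity increments [2, 1, 1] count blocks of size ≥ k; block sizes are [3, 1].

Jordan blocks: (3, 3), (3, 1)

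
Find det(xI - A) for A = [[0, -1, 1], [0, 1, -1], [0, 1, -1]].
χ_A(x) = x^3

xI - A = [[x, 1, -1], [0, x - 1, 1], [0, -1, x + 1]].

Expanding det(xI - A) along the first row:
det(xI - A) = + (x)·det([[x - 1, 1], [-1, x + 1]]) - (1)·det([[0, 1], [0, x + 1]]) + (-1)·det([[0, x - 1], [0, -1]]).

Evaluating gives χ_A(x) = x^3.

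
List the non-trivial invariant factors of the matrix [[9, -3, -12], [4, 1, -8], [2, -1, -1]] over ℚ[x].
The Jordan structure of A has elementary divisors (x - 3)^2, (x - 3). Arranging the block sizes at each eigenvalue in decreasing order and taking row products gives the invariant factors.

Invariant factors (smallest first, each dividing the next): x - 3, (x - 3)^2.

Check: the last factor (x - 3)^2 is the minimal polynomial, and the product (x - 3)^3 is the characteristic polynomial.

x - 3, (x - 3)^2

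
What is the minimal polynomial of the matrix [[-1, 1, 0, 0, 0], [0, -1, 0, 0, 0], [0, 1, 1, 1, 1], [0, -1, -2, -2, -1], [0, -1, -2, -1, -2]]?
m_A(x) = (x + 1)^2

The characteristic polynomial factors as (x + 1)^5. The minimal polynomial is ∏(x - λ)^{k_λ} where k_λ is the size of the largest Jordan block at λ.

For λ = -1: rank(A + I) = 2, and the largest Jordan block has size 2 (the smallest k with rank((A + I)^k) = rank((A + I)^(k+1))).

So m_A(x) = (x + 1)^2.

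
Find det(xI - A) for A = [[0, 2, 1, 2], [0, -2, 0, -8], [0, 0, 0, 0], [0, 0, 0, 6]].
xI - A = [[x, -2, -1, -2], [0, x + 2, 0, 8], [0, 0, x, 0], [0, 0, 0, x - 6]].

Expanding det(xI - A) along the first row:
det(xI - A) = + (x)·det([[x + 2, 0, 8], [0, x, 0], [0, 0, x - 6]]) - (-2)·det([[0, 0, 8], [0, x, 0], [0, 0, x - 6]]) + (-1)·det([[0, x + 2, 8], [0, 0, 0], [0, 0, x - 6]]) - (-2)·det([[0, x + 2, 0], [0, 0, x], [0, 0, 0]]).

Evaluating gives χ_A(x) = x^4 - 4x^3 - 12x^2 = x^2(x - 6)(x + 2).

χ_A(x) = x^2(x - 6)(x + 2)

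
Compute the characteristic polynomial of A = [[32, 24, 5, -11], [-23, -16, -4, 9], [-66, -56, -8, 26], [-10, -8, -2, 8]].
χ_A(x) = (x - 4)^4

xI - A = [[x - 32, -24, -5, 11], [23, x + 16, 4, -9], [66, 56, x + 8, -26], [10, 8, 2, x - 8]].

Expanding det(xI - A) along the first row:
det(xI - A) = + (x - 32)·det([[x + 16, 4, -9], [56, x + 8, -26], [8, 2, x - 8]]) - (-24)·det([[23, 4, -9], [66, x + 8, -26], [10, 2, x - 8]]) + (-5)·det([[23, x + 16, -9], [66, 56, -26], [10, 8, x - 8]]) - (11)·det([[23, x + 16, 4], [66, 56, x + 8], [10, 8, 2]]).

Evaluating gives χ_A(x) = x^4 - 16x^3 + 96x^2 - 256x + 256 = (x - 4)^4.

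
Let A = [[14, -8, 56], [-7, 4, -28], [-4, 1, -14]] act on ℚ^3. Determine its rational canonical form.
R = [[0, 0, 0], [1, 0, 0], [0, 1, 4]]

The invariant factors of A (the non-unit diagonal entries of the Smith normal form of xI - A over ℚ[x]) are x^2(x - 4), each dividing the next. The characteristic polynomial is their product, x^2(x - 4).

The rational canonical form is the block-diagonal matrix of companion matrices C(f_i):
R = [[0, 0, 0], [1, 0, 0], [0, 1, 4]].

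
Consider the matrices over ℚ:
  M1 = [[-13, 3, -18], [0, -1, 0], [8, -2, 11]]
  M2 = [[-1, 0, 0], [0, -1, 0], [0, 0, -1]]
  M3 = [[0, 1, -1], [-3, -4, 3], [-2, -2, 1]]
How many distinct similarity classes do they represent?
2 classes: {M1, M3}, {M2}

Characteristic polynomials: χ_{M1} = (x + 1)^3, χ_{M2} = (x + 1)^3, χ_{M3} = (x + 1)^3.

{M1, M3}: invariant factors x + 1, (x + 1)^2.

{M2}: invariant factors x + 1, x + 1, x + 1.

Matrices are similar if and only if their invariant-factor lists agree; the partition into similarity classes is {M1, M3}, {M2}.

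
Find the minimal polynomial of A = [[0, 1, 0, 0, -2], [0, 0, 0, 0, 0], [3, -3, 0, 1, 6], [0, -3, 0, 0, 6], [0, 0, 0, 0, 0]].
The characteristic polynomial factors as x^5. The minimal polynomial is ∏(x - λ)^{k_λ} where k_λ is the size of the largest Jordan block at λ.

For λ = 0: rank(A) = 2, and the largest Jordan block has size 2 (the smallest k with rank(A^k) = rank(A^(k+1))).

So m_A(x) = x^2.

m_A(x) = x^2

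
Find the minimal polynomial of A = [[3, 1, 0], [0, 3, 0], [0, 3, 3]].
The characteristic polynomial factors as (x - 3)^3. The minimal polynomial is ∏(x - λ)^{k_λ} where k_λ is the size of the largest Jordan block at λ.

For λ = 3: rank(A - 3I) = 1, and the largest Jordan block has size 2 (the smallest k with rank((A - 3I)^k) = rank((A - 3I)^(k+1))).

So m_A(x) = (x - 3)^2.

m_A(x) = (x - 3)^2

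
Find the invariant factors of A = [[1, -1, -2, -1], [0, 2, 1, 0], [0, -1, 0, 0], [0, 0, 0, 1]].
The Jordan structure of A has elementary divisors (x - 1)^3, (x - 1). Arranging the block sizes at each eigenvalue in decreasing order and taking row products gives the invariant factors.

Invariant factors (smallest first, each dividing the next): x - 1, (x - 1)^3.

Check: the last factor (x - 1)^3 is the minimal polynomial, and the product (x - 1)^4 is the characteristic polynomial.

x - 1, (x - 1)^3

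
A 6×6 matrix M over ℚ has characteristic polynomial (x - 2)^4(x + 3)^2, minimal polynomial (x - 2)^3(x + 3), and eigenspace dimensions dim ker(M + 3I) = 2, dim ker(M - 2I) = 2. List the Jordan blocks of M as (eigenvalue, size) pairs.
λ = -3: algebraic multiplicity 2 (exponent in χ_M), largest block size 1 (exponent in m_M), 2 blocks (geometric multiplicity). These force block sizes [1, 1].
λ = 2: algebraic multiplicity 4 (exponent in χ_M), largest block size 3 (exponent in m_M), 2 blocks (geometric multiplicity). These force block sizes [3, 1].

Jordan blocks: (-3, 1), (-3, 1), (2, 3), (2, 1)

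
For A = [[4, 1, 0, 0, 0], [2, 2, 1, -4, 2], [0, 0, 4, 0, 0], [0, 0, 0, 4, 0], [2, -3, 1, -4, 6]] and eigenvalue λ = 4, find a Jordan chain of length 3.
v_1 = [[-2, 0, 1, 0, 2]]^T, v_2 = [[0, 1, 0, 0, 1]]^T, v_3 = [[1, 0, 0, 0, -1]]^T

We seek v_1 ∈ ker((A - 4I)^3) \ ker((A - 4I)^2), then set v_{i+1} = (A - 4I) v_i.

One such chain is v_1 = [[-2, 0, 1, 0, 2]]^T, v_2 = [[0, 1, 0, 0, 1]]^T, v_3 = [[1, 0, 0, 0, -1]]^T. Check: (A - 4I) v_3 = [[0, 0, 0, 0, 0]]^T = 0.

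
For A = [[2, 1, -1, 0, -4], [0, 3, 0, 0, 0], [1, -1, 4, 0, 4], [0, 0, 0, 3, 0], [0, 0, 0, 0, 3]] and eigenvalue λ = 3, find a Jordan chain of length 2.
We seek v_1 ∈ ker((A - 3I)^2) \ ker(A - 3I), then set v_{i+1} = (A - 3I) v_i.

One such chain is v_1 = [[-3, 3, 1, 1, 1]]^T, v_2 = [[1, 0, -1, 0, 0]]^T. Check: (A - 3I) v_2 = [[0, 0, 0, 0, 0]]^T = 0.

v_1 = [[-3, 3, 1, 1, 1]]^T, v_2 = [[1, 0, -1, 0, 0]]^T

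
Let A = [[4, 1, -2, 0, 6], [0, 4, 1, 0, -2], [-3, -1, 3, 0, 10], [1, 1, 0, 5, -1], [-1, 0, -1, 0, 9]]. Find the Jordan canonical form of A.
J = [[5, 1, 0, 0, 0], [0, 5, 1, 0, 0], [0, 0, 5, 0, 0], [0, 0, 0, 5, 1], [0, 0, 0, 0, 5]]

The characteristic polynomial is det(xI - A) = (x - 5)^5, so the eigenvalues are 5 (algebraic multiplicity 5).

For λ = 5: rank(A - 5I) = 3, rank((A - 5I)^2) = 1, rank((A - 5I)^3) = 0. The eigenspace has dimension 5 - 3 = 2, so there are 2 Jordan blocks; the rank sequence gives block sizes [3, 2].

Assembling the blocks gives the Jordan form J above.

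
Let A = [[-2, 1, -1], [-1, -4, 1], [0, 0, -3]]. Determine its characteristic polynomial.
χ_A(x) = (x + 3)^3

xI - A = [[x + 2, -1, 1], [1, x + 4, -1], [0, 0, x + 3]].

Expanding det(xI - A) along the first row:
det(xI - A) = + (x + 2)·det([[x + 4, -1], [0, x + 3]]) - (-1)·det([[1, -1], [0, x + 3]]) + (1)·det([[1, x + 4], [0, 0]]).

Evaluating gives χ_A(x) = x^3 + 9x^2 + 27x + 27 = (x + 3)^3.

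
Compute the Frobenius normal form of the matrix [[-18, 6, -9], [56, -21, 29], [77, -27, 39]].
The invariant factors of A (the non-unit diagonal entries of the Smith normal form of xI - A over ℚ[x]) are x^3 - 3x + 3, each dividing the next. The characteristic polynomial is their product, x^3 - 3x + 3.

The rational canonical form is the block-diagonal matrix of companion matrices C(f_i):
R = [[0, 0, -3], [1, 0, 3], [0, 1, 0]].

Note the characteristic polynomial does not split into linear factors over ℚ, so A has no Jordan form over ℚ; the rational canonical form exists over any field.

R = [[0, 0, -3], [1, 0, 3], [0, 1, 0]]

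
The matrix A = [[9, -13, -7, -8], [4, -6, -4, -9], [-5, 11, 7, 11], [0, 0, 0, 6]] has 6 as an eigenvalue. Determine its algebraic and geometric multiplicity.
algebraic multiplicity 2, geometric multiplicity 1

The characteristic polynomial is (x - 6)^2(x - 2)^2, so the factor x - 6 appears with exponent 2: the algebraic multiplicity is 2.

rank(A - 6I) = 3, so the eigenspace has dimension 4 - 3 = 1: the geometric multiplicity is 1.

Since 1 < 2, A is not diagonalizable.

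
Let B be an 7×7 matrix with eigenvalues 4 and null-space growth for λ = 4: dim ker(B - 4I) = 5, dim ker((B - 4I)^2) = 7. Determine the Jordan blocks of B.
Jordan blocks: (4, 2), (4, 2), (4, 1), (4, 1), (4, 1)

λ = 4: successive nullity increments [5, 2] count blocks of size ≥ k; block sizes are [2, 2, 1, 1, 1].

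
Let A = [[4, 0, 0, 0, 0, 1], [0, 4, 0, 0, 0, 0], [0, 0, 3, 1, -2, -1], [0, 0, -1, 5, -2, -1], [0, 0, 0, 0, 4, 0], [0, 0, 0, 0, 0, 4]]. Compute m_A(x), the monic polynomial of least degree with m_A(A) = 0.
The characteristic polynomial factors as (x - 4)^6. The minimal polynomial is ∏(x - λ)^{k_λ} where k_λ is the size of the largest Jordan block at λ.

For λ = 4: rank(A - 4I) = 2, and the largest Jordan block has size 2 (the smallest k with rank((A - 4I)^k) = rank((A - 4I)^(k+1))).

So m_A(x) = (x - 4)^2.

m_A(x) = (x - 4)^2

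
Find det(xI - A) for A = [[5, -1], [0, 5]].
χ_A(x) = (x - 5)^2

xI - A = [[x - 5, 1], [0, x - 5]].

Expanding det(xI - A) along the first row:
det(xI - A) = + (x - 5)·det([[x - 5]]) - (1)·det([[0]]).

Evaluating gives χ_A(x) = x^2 - 10x + 25 = (x - 5)^2.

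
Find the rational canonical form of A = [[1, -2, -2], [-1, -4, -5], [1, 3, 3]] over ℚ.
R = [[0, 0, 5], [1, 0, -2], [0, 1, 0]]

The invariant factors of A (the non-unit diagonal entries of the Smith normal form of xI - A over ℚ[x]) are x^3 + 2x - 5, each dividing the next. The characteristic polynomial is their product, x^3 + 2x - 5.

The rational canonical form is the block-diagonal matrix of companion matrices C(f_i):
R = [[0, 0, 5], [1, 0, -2], [0, 1, 0]].

Note the characteristic polynomial does not split into linear factors over ℚ, so A has no Jordan form over ℚ; the rational canonical form exists over any field.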